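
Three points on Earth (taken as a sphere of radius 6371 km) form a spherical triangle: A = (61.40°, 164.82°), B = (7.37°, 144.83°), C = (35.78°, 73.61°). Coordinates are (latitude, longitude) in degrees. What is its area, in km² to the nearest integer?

23489244 km²

Side lengths (central angles): a = 1.2302, b = 1.0413, c = 0.9779 rad; semiperimeter s = 1.6247.
By l'Huilier's theorem, tan(E/4) = √[tan(s/2) tan((s−a)/2) tan((s−b)/2) tan((s−c)/2)], giving spherical excess E = 0.5787 rad.
Area = E·R² = 0.5787 × (6371)² ≈ 23489244 km².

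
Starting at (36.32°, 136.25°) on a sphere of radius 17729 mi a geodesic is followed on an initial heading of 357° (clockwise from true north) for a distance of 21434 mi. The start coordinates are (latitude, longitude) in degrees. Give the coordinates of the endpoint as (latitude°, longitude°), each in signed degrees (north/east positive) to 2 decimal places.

Angular distance δ = d/R = 21434/17729 = 1.20898 rad; initial bearing θ = 6.2308 rad.
sin φ₂ = sin φ₁ cos δ + cos φ₁ sin δ cos θ = (0.5923)(0.3540) + (0.8057)(0.9353)(0.9986) = 0.9622, so φ₂ = 74.19°.
Δλ = atan2(sin θ sin δ cos φ₁, cos δ − sin φ₁ sin φ₂) = atan2(-0.0394, -0.2159) = -169.649°.
λ₂ = 136.250° − 169.649° = -33.40°.

74.19°, -33.40°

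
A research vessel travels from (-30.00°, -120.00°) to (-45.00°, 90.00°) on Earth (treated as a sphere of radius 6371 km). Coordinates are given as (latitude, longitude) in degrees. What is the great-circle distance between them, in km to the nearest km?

11140 km

Let φ₁ = -0.5236 rad, φ₂ = -0.7854 rad, and Δλ = -2.6180 rad.
cos c = sin φ₁ sin φ₂ + cos φ₁ cos φ₂ cos Δλ = (-0.5000)(-0.7071) + (0.8660)(0.7071)(-0.8660) = -0.17678,
so c = arccos(-0.17678) = 1.74851 rad.
Distance = R·c = 6371 × 1.7485 ≈ 11140 km.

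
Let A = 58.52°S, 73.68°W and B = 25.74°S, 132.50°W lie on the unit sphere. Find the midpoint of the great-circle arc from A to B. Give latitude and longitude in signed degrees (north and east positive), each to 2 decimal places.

The central angle between A and B is δ = 0.9098 rad.
With f = 0.5, the slerp weights are sin((1−f)δ)/sin δ = 0.5566 and sin(fδ)/sin δ = 0.5566.
Weighted sum of the unit vectors: (0.5566)·(0.1467,-0.5012,-0.8528) + (0.5566)·(-0.6086,-0.6641,-0.4343) = (-0.2570, -0.6486, -0.7164).
Converting back: φ = atan2(z, √(x²+y²)) = -45.76°, λ = atan2(y, x) = -111.62°.

-45.76°, -111.62°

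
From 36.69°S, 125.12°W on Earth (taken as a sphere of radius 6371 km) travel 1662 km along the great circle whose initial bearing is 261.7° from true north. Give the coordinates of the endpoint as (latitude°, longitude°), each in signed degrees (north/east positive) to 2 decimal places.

Angular distance δ = d/R = 1662/6371 = 0.26087 rad; initial bearing θ = 4.5675 rad.
sin φ₂ = sin φ₁ cos δ + cos φ₁ sin δ cos θ = (-0.5975)(0.9662) + (0.8019)(0.2579)(-0.1444) = -0.6071, so φ₂ = -37.38°.
Δλ = atan2(sin θ sin δ cos φ₁, cos δ − sin φ₁ sin φ₂) = atan2(-0.2047, 0.6034) = -18.735°.
λ₂ = -125.120° − 18.735° = -143.85°.

-37.38°, -143.85°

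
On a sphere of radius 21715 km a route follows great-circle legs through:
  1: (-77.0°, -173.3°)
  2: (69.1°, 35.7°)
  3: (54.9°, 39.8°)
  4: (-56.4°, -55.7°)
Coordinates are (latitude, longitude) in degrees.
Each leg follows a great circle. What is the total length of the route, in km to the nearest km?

Leg 1→2: central angle 2.9435 rad, distance 63918.6 km.
Leg 2→3: central angle 0.2500 rad, distance 5428.1 km.
Leg 3→4: central angle 2.3631 rad, distance 51314.1 km.
Total: 63918.6 + 5428.1 + 51314.1 ≈ 120661 km.

120661 km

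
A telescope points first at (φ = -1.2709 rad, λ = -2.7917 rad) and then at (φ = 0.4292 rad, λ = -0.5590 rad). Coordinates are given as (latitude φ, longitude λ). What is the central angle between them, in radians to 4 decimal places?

2.1684 rad

With latitudes φ₁ = -72.817°, φ₂ = 24.591° and longitude difference Δλ = 127.924°:
cos c = sin φ₁ sin φ₂ + cos φ₁ cos φ₂ cos Δλ = (-0.9554)(0.4161) + (0.2954)(0.9093)(-0.6146) = -0.56267,
so c = arccos(-0.56267) = 2.16841 rad.
So the angular separation is 2.1684 rad.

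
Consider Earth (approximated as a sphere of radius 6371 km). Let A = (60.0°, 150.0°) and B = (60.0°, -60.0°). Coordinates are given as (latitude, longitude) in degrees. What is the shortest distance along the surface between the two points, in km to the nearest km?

In radians: φ₁ = 1.0472, φ₂ = 1.0472, Δλ = 150.000° = 2.6180 rad.
cos c = sin φ₁ sin φ₂ + cos φ₁ cos φ₂ cos Δλ = (0.8660)(0.8660) + (0.5000)(0.5000)(-0.8660) = 0.53349,
so c = arccos(0.53349) = 1.00807 rad.
Distance = R·c = 6371 × 1.0081 ≈ 6422 km.

6422 km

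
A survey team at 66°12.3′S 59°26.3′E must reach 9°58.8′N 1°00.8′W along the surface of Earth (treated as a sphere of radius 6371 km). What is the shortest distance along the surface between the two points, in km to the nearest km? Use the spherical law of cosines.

Let φ₁ = -1.1555 rad, φ₂ = 0.1742 rad, and Δλ = -1.0551 rad.
cos c = sin φ₁ sin φ₂ + cos φ₁ cos φ₂ cos Δλ = (-0.9150)(0.1733) + (0.4035)(0.9849)(0.4932) = 0.03739,
so c = arccos(0.03739) = 1.53340 rad.
Distance = R·c = 6371 × 1.5334 ≈ 9769 km.

9769 km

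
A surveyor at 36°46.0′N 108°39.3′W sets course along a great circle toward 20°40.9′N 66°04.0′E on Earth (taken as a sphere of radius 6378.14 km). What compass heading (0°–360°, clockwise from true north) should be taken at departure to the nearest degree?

6°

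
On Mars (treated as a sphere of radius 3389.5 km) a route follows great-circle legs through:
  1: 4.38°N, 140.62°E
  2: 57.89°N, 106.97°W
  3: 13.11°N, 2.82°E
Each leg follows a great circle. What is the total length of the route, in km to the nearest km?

Leg 1→2: central angle 1.7086 rad, distance 5791.3 km.
Leg 2→3: central angle 1.5539 rad, distance 5267.1 km.
Total: 5791.3 + 5267.1 ≈ 11058 km.

11058 km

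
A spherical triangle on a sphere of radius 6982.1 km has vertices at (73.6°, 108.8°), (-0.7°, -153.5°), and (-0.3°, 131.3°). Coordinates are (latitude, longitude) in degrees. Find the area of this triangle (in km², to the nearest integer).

Side lengths (central angles): a = 1.3124, b = 1.3121, c = 1.6204 rad; semiperimeter s = 2.1225.
By l'Huilier's theorem, tan(E/4) = √[tan(s/2) tan((s−a)/2) tan((s−b)/2) tan((s−c)/2)], giving spherical excess E = 1.1309 rad.
Area = E·R² = 1.1309 × (6982.1)² ≈ 55129263 km².

55129263 km²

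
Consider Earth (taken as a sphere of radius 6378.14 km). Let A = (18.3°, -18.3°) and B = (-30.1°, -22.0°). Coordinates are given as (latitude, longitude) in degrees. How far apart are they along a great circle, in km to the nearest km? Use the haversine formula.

With latitudes φ₁ = 18.300°, φ₂ = -30.100° and longitude difference Δλ = -3.700°:
Haversine: a = sin²(Δφ/2) + cos φ₁ cos φ₂ sin²(Δλ/2) = 0.1680 + (0.9494)(0.8652)(0.0010) = 0.16889.
Central angle c = 2·arcsin(√a) = 0.84703 rad.
Distance = R·c = 6378.14 × 0.8470 ≈ 5402 km.

5402 km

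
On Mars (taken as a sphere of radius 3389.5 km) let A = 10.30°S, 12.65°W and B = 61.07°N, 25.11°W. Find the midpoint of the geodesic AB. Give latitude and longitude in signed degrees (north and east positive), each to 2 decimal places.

25.50°, -16.75°

The central angle between A and B is δ = 1.2574 rad.
With f = 0.5, the slerp weights are sin((1−f)δ)/sin δ = 0.6182 and sin(fδ)/sin δ = 0.6182.
Weighted sum of the unit vectors: (0.6182)·(0.9600,-0.2155,-0.1788) + (0.6182)·(0.4380,-0.2053,0.8752) = (0.8643, -0.2601, 0.4305).
Converting back: φ = atan2(z, √(x²+y²)) = 25.50°, λ = atan2(y, x) = -16.75°.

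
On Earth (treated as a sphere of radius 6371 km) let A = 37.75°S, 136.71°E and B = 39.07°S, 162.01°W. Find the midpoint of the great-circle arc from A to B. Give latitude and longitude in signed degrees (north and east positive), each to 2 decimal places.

-42.66°, 167.04°

Central angle δ = 0.8219 rad. Interpolating on the sphere with fraction f = 0.5:
P = [sin((1−f)δ)·A + sin(fδ)·B] / sin δ = 0.5454·A + 0.5454·B in Cartesian coordinates,
giving P = (-0.7166, 0.1649, -0.6777), i.e. latitude -42.66°, longitude 167.04°.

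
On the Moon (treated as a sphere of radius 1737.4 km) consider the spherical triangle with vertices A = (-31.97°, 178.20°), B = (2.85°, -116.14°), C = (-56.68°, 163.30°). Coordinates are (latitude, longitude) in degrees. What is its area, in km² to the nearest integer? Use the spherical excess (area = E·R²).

Side lengths (central angles): a = 1.5223, b = 0.4673, c = 1.2420 rad; semiperimeter s = 1.6159.
By l'Huilier's theorem, tan(E/4) = √[tan(s/2) tan((s−a)/2) tan((s−b)/2) tan((s−c)/2)], giving spherical excess E = 0.3090 rad.
Area = E·R² = 0.3090 × (1737.4)² ≈ 932589 km².

932589 km²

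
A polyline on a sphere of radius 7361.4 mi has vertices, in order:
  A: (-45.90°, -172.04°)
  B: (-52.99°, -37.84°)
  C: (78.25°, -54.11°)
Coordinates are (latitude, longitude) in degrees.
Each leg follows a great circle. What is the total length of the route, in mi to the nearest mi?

26373 mi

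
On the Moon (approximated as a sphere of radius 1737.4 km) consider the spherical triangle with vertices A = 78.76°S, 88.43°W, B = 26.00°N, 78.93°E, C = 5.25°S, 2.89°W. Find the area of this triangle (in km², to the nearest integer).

5569943 km²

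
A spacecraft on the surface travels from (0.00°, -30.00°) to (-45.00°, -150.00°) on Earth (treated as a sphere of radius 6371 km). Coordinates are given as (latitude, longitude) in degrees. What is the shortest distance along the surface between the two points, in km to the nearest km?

Let φ₁ = 0.0000 rad, φ₂ = -0.7854 rad, and Δλ = -2.0944 rad.
cos c = sin φ₁ sin φ₂ + cos φ₁ cos φ₂ cos Δλ = (0.0000)(-0.7071) + (1.0000)(0.7071)(-0.5000) = -0.35355,
so c = arccos(-0.35355) = 1.93216 rad.
Distance = R·c = 6371 × 1.9322 ≈ 12310 km.

12310 km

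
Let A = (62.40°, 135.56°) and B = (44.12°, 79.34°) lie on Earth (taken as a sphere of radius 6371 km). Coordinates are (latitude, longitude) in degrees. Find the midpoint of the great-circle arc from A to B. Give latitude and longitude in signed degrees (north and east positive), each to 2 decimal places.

Central angle δ = 0.6404 rad. Interpolating on the sphere with fraction f = 0.5:
P = [sin((1−f)δ)·A + sin(fδ)·B] / sin δ = 0.5268·A + 0.5268·B in Cartesian coordinates,
giving P = (-0.1043, 0.5425, 0.8335), i.e. latitude 56.47°, longitude 100.88°.

56.47°, 100.88°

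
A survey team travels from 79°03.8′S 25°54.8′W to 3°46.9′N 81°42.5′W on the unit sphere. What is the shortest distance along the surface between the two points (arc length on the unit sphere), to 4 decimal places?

1.5291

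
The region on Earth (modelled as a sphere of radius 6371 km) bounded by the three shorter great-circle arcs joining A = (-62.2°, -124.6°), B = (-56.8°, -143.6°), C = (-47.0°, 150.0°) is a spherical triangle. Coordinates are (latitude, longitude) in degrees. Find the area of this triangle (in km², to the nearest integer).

Side lengths (central angles): a = 0.7052, b = 0.8333, c = 0.1919 rad; semiperimeter s = 0.8652.
By l'Huilier's theorem, tan(E/4) = √[tan(s/2) tan((s−a)/2) tan((s−b)/2) tan((s−c)/2)], giving spherical excess E = 0.0575 rad.
Area = E·R² = 0.0575 × (6371)² ≈ 2333721 km².

2333721 km²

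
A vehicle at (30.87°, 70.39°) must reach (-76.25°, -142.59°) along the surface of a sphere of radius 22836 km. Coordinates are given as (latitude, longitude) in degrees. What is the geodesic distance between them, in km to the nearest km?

With latitudes φ₁ = 30.870°, φ₂ = -76.250° and longitude difference Δλ = 147.020°:
cos c = sin φ₁ sin φ₂ + cos φ₁ cos φ₂ cos Δλ = (0.5131)(-0.9713) + (0.8583)(0.2377)(-0.8389) = -0.66953,
so c = arccos(-0.66953) = 2.30437 rad.
Distance = R·c = 22836 × 2.3044 ≈ 52623 km.

52623 km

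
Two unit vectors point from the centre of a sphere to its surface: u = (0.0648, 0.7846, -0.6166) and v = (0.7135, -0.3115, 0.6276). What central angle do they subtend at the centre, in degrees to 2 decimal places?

u·v = -0.5851; |u| = 1.0000, |v| = 1.0000.
cos θ = (u·v)/(|u||v|) = -0.5851, so θ = 125.81°.

125.81°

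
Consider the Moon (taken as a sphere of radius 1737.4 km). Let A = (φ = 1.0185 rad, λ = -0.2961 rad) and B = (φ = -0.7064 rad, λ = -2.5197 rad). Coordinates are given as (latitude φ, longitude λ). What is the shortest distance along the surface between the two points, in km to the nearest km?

4326 km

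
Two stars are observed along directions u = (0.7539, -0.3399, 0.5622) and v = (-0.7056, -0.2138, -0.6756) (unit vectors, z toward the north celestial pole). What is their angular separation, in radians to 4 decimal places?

u·v = -0.8391; |u| = 1.0000, |v| = 1.0000.
cos θ = (u·v)/(|u||v|) = -0.8391, so θ = 2.5664 rad.

2.5664 rad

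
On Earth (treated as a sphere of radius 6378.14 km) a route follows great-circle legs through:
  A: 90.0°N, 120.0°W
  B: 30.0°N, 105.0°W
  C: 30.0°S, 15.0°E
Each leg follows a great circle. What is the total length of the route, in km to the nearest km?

21004 km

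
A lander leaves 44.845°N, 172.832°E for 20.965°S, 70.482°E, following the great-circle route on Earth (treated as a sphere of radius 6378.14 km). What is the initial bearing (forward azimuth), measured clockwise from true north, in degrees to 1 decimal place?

262.9°

With φ₁ = 0.7827, φ₂ = -0.3659, Δλ = -1.7863 rad, the forward-azimuth formula gives
θ = atan2( sin Δλ cos φ₂ , cos φ₁ sin φ₂ − sin φ₁ cos φ₂ cos Δλ ) = atan2(-0.9122, -0.1128) = -97.05°.
Adding 360° brings this into [0°, 360°): 262.9°.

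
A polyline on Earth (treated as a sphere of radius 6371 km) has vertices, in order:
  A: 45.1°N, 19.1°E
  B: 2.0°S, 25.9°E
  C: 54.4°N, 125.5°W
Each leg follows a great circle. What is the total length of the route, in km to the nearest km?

18916 km

Leg A→B: central angle 0.8288 rad, distance 5280.3 km.
Leg B→C: central angle 2.1402 rad, distance 13635.4 km.
Total: 5280.3 + 13635.4 ≈ 18916 km.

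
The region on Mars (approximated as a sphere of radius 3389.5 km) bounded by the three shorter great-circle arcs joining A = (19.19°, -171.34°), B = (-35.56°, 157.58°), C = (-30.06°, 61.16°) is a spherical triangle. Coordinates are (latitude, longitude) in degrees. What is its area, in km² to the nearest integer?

8773775 km²

Side lengths (central angles): a = 1.3566, b = 2.2946, c = 1.0851 rad; semiperimeter s = 2.3681.
By l'Huilier's theorem, tan(E/4) = √[tan(s/2) tan((s−a)/2) tan((s−b)/2) tan((s−c)/2)], giving spherical excess E = 0.7637 rad.
Area = E·R² = 0.7637 × (3389.5)² ≈ 8773775 km².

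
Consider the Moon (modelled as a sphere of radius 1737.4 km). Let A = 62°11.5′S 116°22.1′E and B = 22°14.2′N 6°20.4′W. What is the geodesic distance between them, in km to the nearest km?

3779 km

In radians: φ₁ = -1.0854, φ₂ = 0.3881, Δλ = -122.708° = -2.1417 rad.
cos c = sin φ₁ sin φ₂ + cos φ₁ cos φ₂ cos Δλ = (-0.8845)(0.3784) + (0.4665)(0.9256)(-0.5404) = -0.56807,
so c = arccos(-0.56807) = 2.17495 rad.
Distance = R·c = 1737.4 × 2.1750 ≈ 3779 km.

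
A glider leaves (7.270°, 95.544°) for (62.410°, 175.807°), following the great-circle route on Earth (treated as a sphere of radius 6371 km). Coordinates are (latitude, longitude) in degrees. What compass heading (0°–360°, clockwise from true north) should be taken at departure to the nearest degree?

28°

Δλ = 80.263° = 1.4009 rad.
y = sin Δλ · cos φ₂ = (0.9856)(0.4631) = 0.4565
x = cos φ₁ sin φ₂ − sin φ₁ cos φ₂ cos Δλ = (0.9920)(0.8863) − (0.1265)(0.4631)(0.1691) = 0.8692
θ = atan2(y, x) = 27.71°, so the bearing is 28°.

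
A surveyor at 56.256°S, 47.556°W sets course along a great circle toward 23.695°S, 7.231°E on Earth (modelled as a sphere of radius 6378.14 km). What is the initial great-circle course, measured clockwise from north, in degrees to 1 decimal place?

Δλ = 54.787° = 0.9562 rad.
y = sin Δλ · cos φ₂ = (0.8170)(0.9157) = 0.7481
x = cos φ₁ sin φ₂ − sin φ₁ cos φ₂ cos Δλ = (0.5555)(-0.4019) − (-0.8315)(0.9157)(0.5766) = 0.2158
θ = atan2(y, x) = 73.91°, so the bearing is 73.9°.

73.9°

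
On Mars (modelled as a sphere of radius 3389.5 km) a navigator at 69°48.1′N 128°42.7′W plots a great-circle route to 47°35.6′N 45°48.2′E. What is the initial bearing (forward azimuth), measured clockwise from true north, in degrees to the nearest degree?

4°

Δλ = 174.515° = 3.0459 rad.
y = sin Δλ · cos φ₂ = (0.0956)(0.6744) = 0.0645
x = cos φ₁ sin φ₂ − sin φ₁ cos φ₂ cos Δλ = (0.3453)(0.7384) − (0.9385)(0.6744)(-0.9954) = 0.8850
θ = atan2(y, x) = 4.17°, so the bearing is 4°.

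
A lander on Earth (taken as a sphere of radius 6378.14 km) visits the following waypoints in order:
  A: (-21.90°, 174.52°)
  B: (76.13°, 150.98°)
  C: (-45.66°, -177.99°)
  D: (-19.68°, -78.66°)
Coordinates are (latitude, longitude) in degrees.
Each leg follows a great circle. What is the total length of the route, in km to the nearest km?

Leg A→B: central angle 1.7297 rad, distance 11032.0 km.
Leg B→C: central angle 2.1541 rad, distance 13739.1 km.
Leg C→D: central angle 1.4362 rad, distance 9160.4 km.
Total: 11032.0 + 13739.1 + 9160.4 ≈ 33932 km.

33932 km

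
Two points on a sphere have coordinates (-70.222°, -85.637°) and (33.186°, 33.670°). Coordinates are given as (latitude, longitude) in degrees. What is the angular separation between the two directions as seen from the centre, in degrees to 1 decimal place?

With latitudes φ₁ = -70.222°, φ₂ = 33.186° and longitude difference Δλ = 119.307°:
Haversine: a = sin²(Δφ/2) + cos φ₁ cos φ₂ sin²(Δλ/2) = 0.6159 + (0.3384)(0.8369)(0.7447) = 0.82684.
Central angle c = 2·arcsin(√a) = 2.28324 rad.
So the angular separation is 130.8°.

130.8°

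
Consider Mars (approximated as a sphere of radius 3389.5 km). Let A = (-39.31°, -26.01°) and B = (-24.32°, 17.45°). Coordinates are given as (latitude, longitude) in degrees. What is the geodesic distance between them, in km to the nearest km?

Let φ₁ = -0.6861 rad, φ₂ = -0.4245 rad, and Δλ = 0.7585 rad.
cos c = sin φ₁ sin φ₂ + cos φ₁ cos φ₂ cos Δλ = (-0.6335)(-0.4118) + (0.7737)(0.9113)(0.7259) = 0.77268,
so c = arccos(0.77268) = 0.68774 rad.
Distance = R·c = 3389.5 × 0.6877 ≈ 2331 km.

2331 km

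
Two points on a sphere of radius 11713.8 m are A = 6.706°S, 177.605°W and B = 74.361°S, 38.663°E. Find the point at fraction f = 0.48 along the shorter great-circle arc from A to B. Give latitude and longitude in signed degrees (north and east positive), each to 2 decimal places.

-51.89°, 171.62°

Central angle δ = 1.6744 rad. Interpolating on the sphere with fraction f = 0.48:
P = [sin((1−f)δ)·A + sin(fδ)·B] / sin δ = 0.7689·A + 0.7238·B in Cartesian coordinates,
giving P = (-0.6106, 0.0900, -0.7868), i.e. latitude -51.89°, longitude 171.62°.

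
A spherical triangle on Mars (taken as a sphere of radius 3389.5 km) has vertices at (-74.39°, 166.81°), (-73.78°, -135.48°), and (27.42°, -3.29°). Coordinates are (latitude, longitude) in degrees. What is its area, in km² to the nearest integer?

Side lengths (central angles): a = 2.2252, b = 2.3170, c = 0.2656 rad; semiperimeter s = 2.4039.
By l'Huilier's theorem, tan(E/4) = √[tan(s/2) tan((s−a)/2) tan((s−b)/2) tan((s−c)/2)], giving spherical excess E = 0.5390 rad.
Area = E·R² = 0.5390 × (3389.5)² ≈ 6192070 km².

6192070 km²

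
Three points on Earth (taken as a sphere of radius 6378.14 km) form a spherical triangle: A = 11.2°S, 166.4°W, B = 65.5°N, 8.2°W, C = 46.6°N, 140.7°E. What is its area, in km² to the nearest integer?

38083654 km²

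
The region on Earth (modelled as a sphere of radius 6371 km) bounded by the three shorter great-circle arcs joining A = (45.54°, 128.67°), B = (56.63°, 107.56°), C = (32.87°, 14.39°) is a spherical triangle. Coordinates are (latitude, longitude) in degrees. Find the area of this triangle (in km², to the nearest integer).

1389885 km²

Side lengths (central angles): a = 1.1288, b = 1.4248, c = 0.2995 rad; semiperimeter s = 1.4266.
By l'Huilier's theorem, tan(E/4) = √[tan(s/2) tan((s−a)/2) tan((s−b)/2) tan((s−c)/2)], giving spherical excess E = 0.0342 rad.
Area = E·R² = 0.0342 × (6371)² ≈ 1389885 km².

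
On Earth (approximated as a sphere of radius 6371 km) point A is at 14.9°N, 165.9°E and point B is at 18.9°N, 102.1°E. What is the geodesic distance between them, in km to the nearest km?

With latitudes φ₁ = 14.900°, φ₂ = 18.900° and longitude difference Δλ = -63.800°:
cos c = sin φ₁ sin φ₂ + cos φ₁ cos φ₂ cos Δλ = (0.2571)(0.3239) + (0.9664)(0.9461)(0.4415) = 0.48695,
so c = arccos(0.48695) = 1.06221 rad.
Distance = R·c = 6371 × 1.0622 ≈ 6767 km.

6767 km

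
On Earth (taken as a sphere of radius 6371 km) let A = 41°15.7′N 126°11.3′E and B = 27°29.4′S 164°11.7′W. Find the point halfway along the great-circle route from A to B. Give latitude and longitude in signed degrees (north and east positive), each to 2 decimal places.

8.35°, 164.28°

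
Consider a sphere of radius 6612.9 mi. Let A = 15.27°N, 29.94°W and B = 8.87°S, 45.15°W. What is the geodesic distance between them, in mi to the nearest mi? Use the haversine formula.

3285 mi

In radians: φ₁ = 0.2665, φ₂ = -0.1548, Δλ = -15.210° = -0.2655 rad.
Haversine: a = sin²(Δφ/2) + cos φ₁ cos φ₂ sin²(Δλ/2) = 0.0437 + (0.9647)(0.9880)(0.0175) = 0.06042.
Central angle c = 2·arcsin(√a) = 0.49670 rad.
Distance = R·c = 6612.9 × 0.4967 ≈ 3285 mi.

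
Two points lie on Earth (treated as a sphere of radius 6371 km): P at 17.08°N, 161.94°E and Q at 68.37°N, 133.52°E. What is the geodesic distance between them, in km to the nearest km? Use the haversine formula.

With latitudes φ₁ = 17.080°, φ₂ = 68.370° and longitude difference Δλ = -28.420°:
Haversine: a = sin²(Δφ/2) + cos φ₁ cos φ₂ sin²(Δλ/2) = 0.1873 + (0.9559)(0.3686)(0.0603) = 0.20854.
Central angle c = 2·arcsin(√a) = 0.94849 rad.
Distance = R·c = 6371 × 0.9485 ≈ 6043 km.

6043 km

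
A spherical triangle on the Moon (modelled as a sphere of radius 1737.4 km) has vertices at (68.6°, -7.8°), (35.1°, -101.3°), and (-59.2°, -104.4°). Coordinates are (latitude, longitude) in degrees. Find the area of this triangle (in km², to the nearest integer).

Side lengths (central angles): a = 1.6465, b = 2.5343, c = 1.0273 rad; semiperimeter s = 2.6040.
By l'Huilier's theorem, tan(E/4) = √[tan(s/2) tan((s−a)/2) tan((s−b)/2) tan((s−c)/2)], giving spherical excess E = 1.0066 rad.
Area = E·R² = 1.0066 × (1737.4)² ≈ 3038589 km².

3038589 km²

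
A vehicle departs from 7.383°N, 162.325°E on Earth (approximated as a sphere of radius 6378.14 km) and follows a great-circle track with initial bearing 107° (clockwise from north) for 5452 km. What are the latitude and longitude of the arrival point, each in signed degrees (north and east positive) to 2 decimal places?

Angular distance δ = d/R = 5452/6378.14 = 0.85479 rad; initial bearing θ = 1.8675 rad.
sin φ₂ = sin φ₁ cos δ + cos φ₁ sin δ cos θ = (0.1285)(0.6564) + (0.9917)(0.7544)(-0.2924) = -0.1344, so φ₂ = -7.72°.
Δλ = atan2(sin θ sin δ cos φ₁, cos δ − sin φ₁ sin φ₂) = atan2(0.7155, 0.6736) = 46.725°.
λ₂ = 162.325° + 46.725° = 209.05° → -150.95° after wrapping to (−180°, 180°].

-7.72°, -150.95°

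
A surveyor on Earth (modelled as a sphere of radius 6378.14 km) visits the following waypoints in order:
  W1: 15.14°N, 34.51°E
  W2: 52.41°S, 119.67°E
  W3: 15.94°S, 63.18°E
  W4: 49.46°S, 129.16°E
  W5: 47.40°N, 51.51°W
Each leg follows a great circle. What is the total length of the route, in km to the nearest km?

44146 km

Leg W1→W2: central angle 1.7287 rad, distance 11026.1 km.
Leg W2→W3: central angle 0.9986 rad, distance 6369.5 km.
Leg W3→W4: central angle 1.0893 rad, distance 6947.7 km.
Leg W4→W5: central angle 3.1048 rad, distance 19802.9 km.
Total: 11026.1 + 6369.5 + 6947.7 + 19802.9 ≈ 44146 km.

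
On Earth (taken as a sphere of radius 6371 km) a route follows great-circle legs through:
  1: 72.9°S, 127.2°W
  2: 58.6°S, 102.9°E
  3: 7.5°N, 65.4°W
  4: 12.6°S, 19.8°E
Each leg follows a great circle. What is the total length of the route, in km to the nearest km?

Leg 1→2: central angle 0.7705 rad, distance 4909.0 km.
Leg 2→3: central angle 2.2360 rad, distance 14245.6 km.
Leg 3→4: central angle 1.5183 rad, distance 9673.0 km.
Total: 4909.0 + 14245.6 + 9673.0 ≈ 28828 km.

28828 km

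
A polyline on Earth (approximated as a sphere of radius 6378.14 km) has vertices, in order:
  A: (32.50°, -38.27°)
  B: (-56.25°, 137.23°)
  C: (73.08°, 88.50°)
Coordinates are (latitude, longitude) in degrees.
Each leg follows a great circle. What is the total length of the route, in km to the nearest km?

32236 km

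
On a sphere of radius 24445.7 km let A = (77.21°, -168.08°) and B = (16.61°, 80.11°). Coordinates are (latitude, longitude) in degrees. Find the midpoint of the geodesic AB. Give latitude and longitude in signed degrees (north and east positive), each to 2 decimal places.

54.49°, 93.31°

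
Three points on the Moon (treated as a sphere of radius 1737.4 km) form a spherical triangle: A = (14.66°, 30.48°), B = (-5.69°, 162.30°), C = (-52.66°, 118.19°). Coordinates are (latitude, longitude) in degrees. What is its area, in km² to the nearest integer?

4512386 km²

Side lengths (central angles): a = 1.0331, b = 1.7495, c = 2.3010 rad; semiperimeter s = 2.5418.
By l'Huilier's theorem, tan(E/4) = √[tan(s/2) tan((s−a)/2) tan((s−b)/2) tan((s−c)/2)], giving spherical excess E = 1.4949 rad.
Area = E·R² = 1.4949 × (1737.4)² ≈ 4512386 km².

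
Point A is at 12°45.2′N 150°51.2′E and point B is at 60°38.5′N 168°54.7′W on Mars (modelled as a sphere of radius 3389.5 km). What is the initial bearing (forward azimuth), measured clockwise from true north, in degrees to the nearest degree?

22°

Δλ = 40.235° = 0.7022 rad.
y = sin Δλ · cos φ₂ = (0.6459)(0.4903) = 0.3167
x = cos φ₁ sin φ₂ − sin φ₁ cos φ₂ cos Δλ = (0.9753)(0.8716) − (0.2208)(0.4903)(0.7634) = 0.7674
θ = atan2(y, x) = 22.42°, so the bearing is 22°.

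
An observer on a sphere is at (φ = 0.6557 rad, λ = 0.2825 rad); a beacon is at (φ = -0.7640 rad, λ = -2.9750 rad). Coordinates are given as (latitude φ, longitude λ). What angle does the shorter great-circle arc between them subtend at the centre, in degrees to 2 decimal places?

172.01°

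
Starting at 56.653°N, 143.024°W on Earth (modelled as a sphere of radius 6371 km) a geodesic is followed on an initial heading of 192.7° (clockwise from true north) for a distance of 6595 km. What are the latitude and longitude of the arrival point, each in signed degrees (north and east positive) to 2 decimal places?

Angular distance δ = d/R = 6595/6371 = 1.03516 rad; initial bearing θ = 3.3632 rad.
sin φ₂ = sin φ₁ cos δ + cos φ₁ sin δ cos θ = (0.8354)(0.5104) + (0.5497)(0.8599)(-0.9755) = -0.0348, so φ₂ = -1.99°.
Δλ = atan2(sin θ sin δ cos φ₁, cos δ − sin φ₁ sin φ₂) = atan2(-0.1039, 0.5395) = -10.904°.
λ₂ = -143.024° − 10.904° = -153.93°.

-1.99°, -153.93°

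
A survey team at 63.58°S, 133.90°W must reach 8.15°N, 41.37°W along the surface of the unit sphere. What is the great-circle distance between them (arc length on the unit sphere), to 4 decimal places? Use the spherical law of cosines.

1.7177

In radians: φ₁ = -1.1097, φ₂ = 0.1422, Δλ = 92.530° = 1.6150 rad.
cos c = sin φ₁ sin φ₂ + cos φ₁ cos φ₂ cos Δλ = (-0.8956)(0.1418) + (0.4449)(0.9899)(-0.0441) = -0.14640,
so c = arccos(-0.14640) = 1.71773 rad.
On the unit sphere the arc length equals the central angle: 1.7177.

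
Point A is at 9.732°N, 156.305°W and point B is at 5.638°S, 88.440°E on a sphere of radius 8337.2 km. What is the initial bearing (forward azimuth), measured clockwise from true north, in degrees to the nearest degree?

268°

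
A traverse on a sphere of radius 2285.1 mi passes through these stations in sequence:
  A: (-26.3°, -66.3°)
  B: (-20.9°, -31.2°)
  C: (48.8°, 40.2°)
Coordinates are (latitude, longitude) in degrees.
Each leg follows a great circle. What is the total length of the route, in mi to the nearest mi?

Leg A→B: central angle 0.5675 rad, distance 1296.7 mi.
Leg B→C: central angle 1.6430 rad, distance 3754.4 mi.
Total: 1296.7 + 3754.4 ≈ 5051 mi.

5051 mi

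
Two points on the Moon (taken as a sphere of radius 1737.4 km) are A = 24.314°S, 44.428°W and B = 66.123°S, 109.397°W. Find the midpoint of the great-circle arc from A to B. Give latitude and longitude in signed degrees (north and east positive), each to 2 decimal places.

-49.24°, -63.14°

The central angle between A and B is δ = 1.0092 rad.
With f = 0.5, the slerp weights are sin((1−f)δ)/sin δ = 0.5712 and sin(fδ)/sin δ = 0.5712.
Weighted sum of the unit vectors: (0.5712)·(0.6508,-0.6379,-0.4117) + (0.5712)·(-0.1344,-0.3818,-0.9144) = (0.2949, -0.5824, -0.7575).
Converting back: φ = atan2(z, √(x²+y²)) = -49.24°, λ = atan2(y, x) = -63.14°.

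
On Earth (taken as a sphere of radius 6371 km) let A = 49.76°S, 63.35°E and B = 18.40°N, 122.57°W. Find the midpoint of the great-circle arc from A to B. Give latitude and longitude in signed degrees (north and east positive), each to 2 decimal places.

-55.00°, -134.84°

Central angle δ = 2.5880 rad. Interpolating on the sphere with fraction f = 0.5:
P = [sin((1−f)δ)·A + sin(fδ)·B] / sin δ = 1.8297·A + 1.8297·B in Cartesian coordinates,
giving P = (-0.4045, -0.4067, -0.8191), i.e. latitude -55.00°, longitude -134.84°.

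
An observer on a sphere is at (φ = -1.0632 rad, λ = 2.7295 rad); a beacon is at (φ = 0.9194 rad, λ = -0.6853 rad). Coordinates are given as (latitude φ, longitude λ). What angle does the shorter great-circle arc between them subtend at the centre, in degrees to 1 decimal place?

In radians: φ₁ = -1.0632, φ₂ = 0.9194, Δλ = 164.346° = 2.8684 rad.
Haversine: a = sin²(Δφ/2) + cos φ₁ cos φ₂ sin²(Δλ/2) = 0.7001 + (0.4861)(0.6063)(0.9815) = 0.98937.
Central angle c = 2·arcsin(√a) = 2.93506 rad.
So the angular separation is 168.2°.

168.2°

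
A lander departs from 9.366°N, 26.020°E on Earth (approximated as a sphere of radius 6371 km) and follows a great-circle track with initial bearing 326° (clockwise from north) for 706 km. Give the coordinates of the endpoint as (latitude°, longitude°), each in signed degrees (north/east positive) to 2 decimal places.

Angular distance δ = d/R = 706/6371 = 0.11081 rad; initial bearing θ = 5.6898 rad.
sin φ₂ = sin φ₁ cos δ + cos φ₁ sin δ cos θ = (0.1627)(0.9939) + (0.9867)(0.1106)(0.8290) = 0.2522, so φ₂ = 14.61°.
Δλ = atan2(sin θ sin δ cos φ₁, cos δ − sin φ₁ sin φ₂) = atan2(-0.0610, 0.9528) = -3.664°.
λ₂ = 26.020° − 3.664° = 22.36°.

14.61°, 22.36°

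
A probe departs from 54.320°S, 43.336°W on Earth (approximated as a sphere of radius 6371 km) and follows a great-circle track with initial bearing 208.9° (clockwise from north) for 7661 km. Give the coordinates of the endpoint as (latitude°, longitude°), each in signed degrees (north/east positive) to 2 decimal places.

-50.25°, -178.50°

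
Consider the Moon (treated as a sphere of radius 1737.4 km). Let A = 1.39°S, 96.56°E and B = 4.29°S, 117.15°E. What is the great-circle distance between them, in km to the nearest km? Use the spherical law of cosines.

630 km

Let φ₁ = -0.0243 rad, φ₂ = -0.0749 rad, and Δλ = 0.3594 rad.
cos c = sin φ₁ sin φ₂ + cos φ₁ cos φ₂ cos Δλ = (-0.0243)(-0.0748) + (0.9997)(0.9972)(0.9361) = 0.93504,
so c = arccos(0.93504) = 0.36243 rad.
Distance = R·c = 1737.4 × 0.3624 ≈ 630 km.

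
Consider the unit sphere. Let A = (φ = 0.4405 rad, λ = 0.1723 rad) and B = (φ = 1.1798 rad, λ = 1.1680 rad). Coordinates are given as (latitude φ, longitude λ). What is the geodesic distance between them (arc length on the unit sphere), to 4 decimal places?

0.9500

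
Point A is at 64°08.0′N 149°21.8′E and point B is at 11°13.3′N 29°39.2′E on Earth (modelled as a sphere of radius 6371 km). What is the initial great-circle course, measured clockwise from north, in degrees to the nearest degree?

302°

With φ₁ = 1.1193, φ₂ = 0.1959, Δλ = -2.0893 rad, the forward-azimuth formula gives
θ = atan2( sin Δλ cos φ₂ , cos φ₁ sin φ₂ − sin φ₁ cos φ₂ cos Δλ ) = atan2(-0.8519, 0.5223) = -58.49°.
Adding 360° brings this into [0°, 360°): 302°.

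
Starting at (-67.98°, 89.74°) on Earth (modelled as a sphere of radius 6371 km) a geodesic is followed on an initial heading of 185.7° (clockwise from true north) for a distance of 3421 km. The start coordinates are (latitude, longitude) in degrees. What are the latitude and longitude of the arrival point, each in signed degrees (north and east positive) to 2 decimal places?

-80.90°, -71.51°

Angular distance δ = d/R = 3421/6371 = 0.53696 rad; initial bearing θ = 3.2411 rad.
sin φ₂ = sin φ₁ cos δ + cos φ₁ sin δ cos θ = (-0.9271)(0.8593) + (0.3749)(0.5115)(-0.9951) = -0.9874, so φ₂ = -80.90°.
Δλ = atan2(sin θ sin δ cos φ₁, cos δ − sin φ₁ sin φ₂) = atan2(-0.0190, -0.0561) = -161.255°.
λ₂ = 89.740° − 161.255° = -71.51°.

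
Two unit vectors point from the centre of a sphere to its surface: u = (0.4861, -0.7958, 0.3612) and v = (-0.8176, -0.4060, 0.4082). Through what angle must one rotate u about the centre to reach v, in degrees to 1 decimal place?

85.8°

u·v = 0.0731; |u| = 1.0000, |v| = 1.0000.
cos θ = (u·v)/(|u||v|) = 0.0731, so θ = 85.8°.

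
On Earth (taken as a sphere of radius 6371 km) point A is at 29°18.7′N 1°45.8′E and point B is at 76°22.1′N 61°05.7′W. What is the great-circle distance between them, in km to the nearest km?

6147 km

Let φ₁ = 0.5116 rad, φ₂ = 1.3329 rad, and Δλ = -1.0971 rad.
cos c = sin φ₁ sin φ₂ + cos φ₁ cos φ₂ cos Δλ = (0.4896)(0.9718) + (0.8720)(0.2357)(0.4562) = 0.56952,
so c = arccos(0.56952) = 0.96488 rad.
Distance = R·c = 6371 × 0.9649 ≈ 6147 km.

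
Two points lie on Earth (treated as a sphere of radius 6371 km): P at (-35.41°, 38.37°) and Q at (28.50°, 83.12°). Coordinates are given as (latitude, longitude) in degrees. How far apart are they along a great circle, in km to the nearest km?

8515 km

In radians: φ₁ = -0.6180, φ₂ = 0.4974, Δλ = 44.750° = 0.7810 rad.
cos c = sin φ₁ sin φ₂ + cos φ₁ cos φ₂ cos Δλ = (-0.5794)(0.4772) + (0.8150)(0.8788)(0.7102) = 0.23220,
so c = arccos(0.23220) = 1.33646 rad.
Distance = R·c = 6371 × 1.3365 ≈ 8515 km.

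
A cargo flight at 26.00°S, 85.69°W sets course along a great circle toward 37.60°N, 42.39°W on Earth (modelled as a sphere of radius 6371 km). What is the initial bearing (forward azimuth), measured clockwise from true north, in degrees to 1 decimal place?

34.1°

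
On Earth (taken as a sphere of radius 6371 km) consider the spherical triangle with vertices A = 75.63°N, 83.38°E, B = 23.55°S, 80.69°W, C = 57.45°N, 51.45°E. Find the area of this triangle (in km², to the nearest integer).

Side lengths (central angles): a = 2.3019, b = 0.3767, c = 2.2216 rad; semiperimeter s = 2.4501.
By l'Huilier's theorem, tan(E/4) = √[tan(s/2) tan((s−a)/2) tan((s−b)/2) tan((s−c)/2)], giving spherical excess E = 0.7895 rad.
Area = E·R² = 0.7895 × (6371)² ≈ 32044608 km².

32044608 km²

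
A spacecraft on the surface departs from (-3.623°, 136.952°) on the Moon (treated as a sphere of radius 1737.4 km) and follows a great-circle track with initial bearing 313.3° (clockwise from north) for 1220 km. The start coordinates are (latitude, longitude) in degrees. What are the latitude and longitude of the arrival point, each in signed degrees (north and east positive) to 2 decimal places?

Angular distance δ = d/R = 1220/1737.4 = 0.70220 rad; initial bearing θ = 5.4681 rad.
sin φ₂ = sin φ₁ cos δ + cos φ₁ sin δ cos θ = (-0.0632)(0.7634) + (0.9980)(0.6459)(0.6858) = 0.3938, so φ₂ = 23.19°.
Δλ = atan2(sin θ sin δ cos φ₁, cos δ − sin φ₁ sin φ₂) = atan2(-0.4691, 0.7883) = -30.757°.
λ₂ = 136.952° − 30.757° = 106.19°.

23.19°, 106.19°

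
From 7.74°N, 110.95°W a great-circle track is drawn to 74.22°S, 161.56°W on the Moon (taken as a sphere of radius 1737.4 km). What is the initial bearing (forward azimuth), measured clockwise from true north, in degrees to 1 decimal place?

192.1°

With φ₁ = 0.1351, φ₂ = -1.2954, Δλ = -0.8833 rad, the forward-azimuth formula gives
θ = atan2( sin Δλ cos φ₂ , cos φ₁ sin φ₂ − sin φ₁ cos φ₂ cos Δλ ) = atan2(-0.2102, -0.9768) = -167.86°.
Adding 360° brings this into [0°, 360°): 192.1°.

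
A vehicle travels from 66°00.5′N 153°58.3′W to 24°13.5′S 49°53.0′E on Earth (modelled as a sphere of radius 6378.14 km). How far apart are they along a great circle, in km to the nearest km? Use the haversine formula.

15091 km

In radians: φ₁ = 1.1521, φ₂ = -0.4228, Δλ = -156.145° = -2.7252 rad.
Haversine: a = sin²(Δφ/2) + cos φ₁ cos φ₂ sin²(Δλ/2) = 0.5020 + (0.4066)(0.9119)(0.9573) = 0.85700.
Central angle c = 2·arcsin(√a) = 2.36598 rad.
Distance = R·c = 6378.14 × 2.3660 ≈ 15091 km.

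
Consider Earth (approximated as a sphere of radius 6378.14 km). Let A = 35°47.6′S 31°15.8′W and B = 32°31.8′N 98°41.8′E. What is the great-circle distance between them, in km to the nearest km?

With latitudes φ₁ = -35.793°, φ₂ = 32.530° and longitude difference Δλ = 129.960°:
cos c = sin φ₁ sin φ₂ + cos φ₁ cos φ₂ cos Δλ = (-0.5849)(0.5377) + (0.8111)(0.8431)(-0.6423) = -0.75372,
so c = arccos(-0.75372) = 2.42451 rad.
Distance = R·c = 6378.14 × 2.4245 ≈ 15464 km.

15464 km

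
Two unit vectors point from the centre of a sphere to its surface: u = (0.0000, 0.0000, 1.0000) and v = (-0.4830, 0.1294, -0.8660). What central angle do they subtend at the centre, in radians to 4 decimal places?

2.6180 rad

u·v = -0.8660; |u| = 1.0000, |v| = 1.0000.
cos θ = (u·v)/(|u||v|) = -0.8660, so θ = 2.6180 rad.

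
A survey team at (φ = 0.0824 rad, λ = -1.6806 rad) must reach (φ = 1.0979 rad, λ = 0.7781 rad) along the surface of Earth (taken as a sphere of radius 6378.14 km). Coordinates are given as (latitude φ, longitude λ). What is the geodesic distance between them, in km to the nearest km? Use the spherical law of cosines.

11821 km

In radians: φ₁ = 0.0824, φ₂ = 1.0979, Δλ = 140.873° = 2.4587 rad.
cos c = sin φ₁ sin φ₂ + cos φ₁ cos φ₂ cos Δλ = (0.0823)(0.8903) + (0.9966)(0.4555)(-0.7758) = -0.27886,
so c = arccos(-0.27886) = 1.85340 rad.
Distance = R·c = 6378.14 × 1.8534 ≈ 11821 km.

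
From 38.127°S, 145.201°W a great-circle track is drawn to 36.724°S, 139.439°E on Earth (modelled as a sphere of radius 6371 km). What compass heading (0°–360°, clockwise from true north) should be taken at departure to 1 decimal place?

246.0°

Δλ = -75.360° = -1.3153 rad.
y = sin Δλ · cos φ₂ = (-0.9675)(0.8015) = -0.7755
x = cos φ₁ sin φ₂ − sin φ₁ cos φ₂ cos Δλ = (0.7866)(-0.5980) − (-0.6174)(0.8015)(0.2527) = -0.3453
θ = atan2(y, x) = -114.00°; adding 360° gives 246.0°.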